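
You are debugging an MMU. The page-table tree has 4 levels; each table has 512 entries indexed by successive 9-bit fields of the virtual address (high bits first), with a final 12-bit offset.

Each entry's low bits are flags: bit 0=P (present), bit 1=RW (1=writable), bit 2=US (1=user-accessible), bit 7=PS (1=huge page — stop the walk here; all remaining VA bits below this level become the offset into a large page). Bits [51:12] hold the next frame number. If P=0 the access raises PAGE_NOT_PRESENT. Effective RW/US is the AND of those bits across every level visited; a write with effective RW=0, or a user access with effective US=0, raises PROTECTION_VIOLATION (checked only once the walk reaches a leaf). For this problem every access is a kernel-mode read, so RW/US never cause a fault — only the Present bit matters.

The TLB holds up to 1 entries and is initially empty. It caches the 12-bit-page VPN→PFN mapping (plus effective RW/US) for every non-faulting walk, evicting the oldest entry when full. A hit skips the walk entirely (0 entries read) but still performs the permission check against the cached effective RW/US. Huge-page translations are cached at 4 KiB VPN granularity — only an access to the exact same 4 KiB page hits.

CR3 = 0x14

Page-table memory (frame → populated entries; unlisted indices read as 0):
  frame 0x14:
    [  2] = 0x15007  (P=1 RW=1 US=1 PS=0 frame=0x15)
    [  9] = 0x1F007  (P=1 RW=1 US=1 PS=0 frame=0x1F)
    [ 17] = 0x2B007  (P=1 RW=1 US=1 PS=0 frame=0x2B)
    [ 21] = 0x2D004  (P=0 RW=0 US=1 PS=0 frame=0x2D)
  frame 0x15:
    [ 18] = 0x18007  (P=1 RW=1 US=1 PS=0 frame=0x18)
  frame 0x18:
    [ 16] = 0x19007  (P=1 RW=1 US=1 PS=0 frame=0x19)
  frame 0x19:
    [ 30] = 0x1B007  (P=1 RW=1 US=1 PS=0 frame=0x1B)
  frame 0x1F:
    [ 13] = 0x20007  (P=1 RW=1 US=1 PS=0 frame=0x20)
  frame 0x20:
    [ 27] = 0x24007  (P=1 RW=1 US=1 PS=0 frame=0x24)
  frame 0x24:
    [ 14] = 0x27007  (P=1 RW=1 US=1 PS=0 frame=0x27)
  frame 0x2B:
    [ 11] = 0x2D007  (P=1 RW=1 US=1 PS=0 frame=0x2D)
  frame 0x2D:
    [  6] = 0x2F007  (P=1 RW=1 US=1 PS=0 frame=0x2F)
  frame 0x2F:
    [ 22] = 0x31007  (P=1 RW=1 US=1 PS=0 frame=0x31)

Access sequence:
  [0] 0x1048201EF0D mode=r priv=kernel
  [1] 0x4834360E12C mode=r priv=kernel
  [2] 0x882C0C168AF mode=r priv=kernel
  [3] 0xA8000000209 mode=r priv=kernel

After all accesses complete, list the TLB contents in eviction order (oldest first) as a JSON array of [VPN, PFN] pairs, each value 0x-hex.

Trace:
#0 VA=0x1048201EF0D (r,kernel):
  [0] read 0x14 idx=2: raw=0x15007 flags P=1 W=1 U=1 S=0
  [1] read 0x15 idx=18: raw=0x18007 flags P=1 W=1 U=1 S=0
  [2] read 0x18 idx=16: raw=0x19007 flags P=1 W=1 U=1 S=0
  [3] read 0x19 idx=30: raw=0x1B007 flags P=1 W=1 U=1 S=0
  ✓ 0x1BF0D  — 4 lookups
#1 VA=0x4834360E12C (r,kernel):
  [0] read 0x14 idx=9: raw=0x1F007 flags P=1 W=1 U=1 S=0
  [1] read 0x1F idx=13: raw=0x20007 flags P=1 W=1 U=1 S=0
  [2] read 0x20 idx=27: raw=0x24007 flags P=1 W=1 U=1 S=0
  [3] read 0x24 idx=14: raw=0x27007 flags P=1 W=1 U=1 S=0
  ✓ 0x2712C  — 4 lookups
#2 VA=0x882C0C168AF (r,kernel):
  [0] read 0x14 idx=17: raw=0x2B007 flags P=1 W=1 U=1 S=0
  [1] read 0x2B idx=11: raw=0x2D007 flags P=1 W=1 U=1 S=0
  [2] read 0x2D idx=6: raw=0x2F007 flags P=1 W=1 U=1 S=0
  [3] read 0x2F idx=22: raw=0x31007 flags P=1 W=1 U=1 S=0
  ✓ 0x318AF  — 4 lookups
#3 VA=0xA8000000209 (r,kernel):
  [0] read 0x14 idx=21: raw=0x2D004 flags P=0 W=0 U=1 S=0
  → PAGE_NOT_PRESENT  (1 entries read)

TLB: [["0x882C0C16", "0x31"]]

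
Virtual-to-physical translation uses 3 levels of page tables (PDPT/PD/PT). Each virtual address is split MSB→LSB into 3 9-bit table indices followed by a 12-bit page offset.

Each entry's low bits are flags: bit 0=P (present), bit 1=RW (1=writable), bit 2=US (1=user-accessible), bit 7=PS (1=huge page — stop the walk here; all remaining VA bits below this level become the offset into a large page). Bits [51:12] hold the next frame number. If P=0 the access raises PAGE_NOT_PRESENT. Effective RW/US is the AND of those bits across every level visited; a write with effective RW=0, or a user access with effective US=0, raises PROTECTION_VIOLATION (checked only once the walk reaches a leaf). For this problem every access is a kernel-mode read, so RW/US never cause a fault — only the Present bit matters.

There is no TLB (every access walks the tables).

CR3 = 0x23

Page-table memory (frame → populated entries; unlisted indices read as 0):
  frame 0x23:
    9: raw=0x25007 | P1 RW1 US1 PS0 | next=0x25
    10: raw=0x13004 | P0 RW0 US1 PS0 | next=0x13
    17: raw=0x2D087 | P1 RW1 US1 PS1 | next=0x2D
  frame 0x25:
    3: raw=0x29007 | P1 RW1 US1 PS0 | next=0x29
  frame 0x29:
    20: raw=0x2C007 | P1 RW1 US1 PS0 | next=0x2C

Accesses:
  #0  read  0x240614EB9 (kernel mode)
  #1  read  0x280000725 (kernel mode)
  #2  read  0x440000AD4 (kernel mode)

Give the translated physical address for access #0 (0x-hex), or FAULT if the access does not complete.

Trace:
#0 VA=0x240614EB9 (r,kernel):
  L0 @0x23[9] → 0x25007  P=1,RW=1,US=1,PS=0
  L1 @0x25[3] → 0x29007  P=1,RW=1,US=1,PS=0
  L2 @0x29[20] → 0x2C007  P=1,RW=1,US=1,PS=0
  ⇒ phys 0x2CEB9  [3 reads]
#1 VA=0x280000725 (r,kernel):
  L0 @0x23[10] → 0x13004  P=0,RW=0,US=1,PS=0
  ⇒ fault: PAGE_NOT_PRESENT  — 1 lookups
#2 VA=0x440000AD4 (r,kernel):
  L0 @0x23[17] → 0x2D087  P=1,RW=1,US=1,PS=1
  ⇒ phys 0x2DAD4 (huge @L0)  [1 reads]

Access #0 PA: 0x2CEB9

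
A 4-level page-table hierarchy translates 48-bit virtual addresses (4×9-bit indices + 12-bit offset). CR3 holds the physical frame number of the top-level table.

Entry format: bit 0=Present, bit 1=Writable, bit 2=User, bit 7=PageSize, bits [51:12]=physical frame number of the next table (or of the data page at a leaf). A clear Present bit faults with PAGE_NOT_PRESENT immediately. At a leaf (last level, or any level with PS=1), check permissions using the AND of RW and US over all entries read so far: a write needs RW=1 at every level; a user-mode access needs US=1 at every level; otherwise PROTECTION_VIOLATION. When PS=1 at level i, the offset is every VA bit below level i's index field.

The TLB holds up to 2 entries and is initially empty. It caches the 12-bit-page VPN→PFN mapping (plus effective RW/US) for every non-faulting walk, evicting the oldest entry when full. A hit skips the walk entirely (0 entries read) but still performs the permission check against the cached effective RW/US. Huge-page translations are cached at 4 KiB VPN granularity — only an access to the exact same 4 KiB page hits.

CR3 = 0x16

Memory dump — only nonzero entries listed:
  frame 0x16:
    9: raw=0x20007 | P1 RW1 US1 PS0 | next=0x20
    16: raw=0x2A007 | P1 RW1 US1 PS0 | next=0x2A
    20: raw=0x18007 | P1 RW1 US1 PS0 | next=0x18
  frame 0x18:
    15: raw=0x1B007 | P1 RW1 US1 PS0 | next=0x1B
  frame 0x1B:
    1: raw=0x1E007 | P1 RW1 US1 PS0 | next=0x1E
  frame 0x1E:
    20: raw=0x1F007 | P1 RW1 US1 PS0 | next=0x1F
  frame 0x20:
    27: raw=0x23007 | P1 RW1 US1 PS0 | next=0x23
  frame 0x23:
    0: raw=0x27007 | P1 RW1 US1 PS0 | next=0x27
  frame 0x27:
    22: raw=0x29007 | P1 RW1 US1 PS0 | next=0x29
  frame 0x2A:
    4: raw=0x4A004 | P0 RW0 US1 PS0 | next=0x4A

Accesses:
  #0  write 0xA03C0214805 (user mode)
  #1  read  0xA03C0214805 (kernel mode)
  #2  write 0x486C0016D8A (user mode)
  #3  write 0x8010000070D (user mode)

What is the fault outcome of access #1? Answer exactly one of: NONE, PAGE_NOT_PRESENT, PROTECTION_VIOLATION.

Trace:
#0 VA=0xA03C0214805 (w,user):
  lvl0: tbl 0x16, slot 20 ⇒ 0x18007 (P1/RW1/US1/PS0)
  lvl1: tbl 0x18, slot 15 ⇒ 0x1B007 (P1/RW1/US1/PS0)
  lvl2: tbl 0x1B, slot 1 ⇒ 0x1E007 (P1/RW1/US1/PS0)
  lvl3: tbl 0x1E, slot 20 ⇒ 0x1F007 (P1/RW1/US1/PS0)
  → PA=0x1F805  (4 entries read)
#1 VA=0xA03C0214805 (r,kernel):
  TLB hit vpn=0xA03C0214 → PA=0x1F805
#2 VA=0x486C0016D8A (w,user):
  lvl0: tbl 0x16, slot 9 ⇒ 0x20007 (P1/RW1/US1/PS0)
  lvl1: tbl 0x20, slot 27 ⇒ 0x23007 (P1/RW1/US1/PS0)
  lvl2: tbl 0x23, slot 0 ⇒ 0x27007 (P1/RW1/US1/PS0)
  lvl3: tbl 0x27, slot 22 ⇒ 0x29007 (P1/RW1/US1/PS0)
  → PA=0x29D8A  (4 entries read)
#3 VA=0x8010000070D (w,user):
  lvl0: tbl 0x16, slot 16 ⇒ 0x2A007 (P1/RW1/US1/PS0)
  lvl1: tbl 0x2A, slot 4 ⇒ 0x4A004 (P0/RW0/US1/PS0)
  ⇒ fault: PAGE_NOT_PRESENT  — 2 lookups

Access #1 fault: NONE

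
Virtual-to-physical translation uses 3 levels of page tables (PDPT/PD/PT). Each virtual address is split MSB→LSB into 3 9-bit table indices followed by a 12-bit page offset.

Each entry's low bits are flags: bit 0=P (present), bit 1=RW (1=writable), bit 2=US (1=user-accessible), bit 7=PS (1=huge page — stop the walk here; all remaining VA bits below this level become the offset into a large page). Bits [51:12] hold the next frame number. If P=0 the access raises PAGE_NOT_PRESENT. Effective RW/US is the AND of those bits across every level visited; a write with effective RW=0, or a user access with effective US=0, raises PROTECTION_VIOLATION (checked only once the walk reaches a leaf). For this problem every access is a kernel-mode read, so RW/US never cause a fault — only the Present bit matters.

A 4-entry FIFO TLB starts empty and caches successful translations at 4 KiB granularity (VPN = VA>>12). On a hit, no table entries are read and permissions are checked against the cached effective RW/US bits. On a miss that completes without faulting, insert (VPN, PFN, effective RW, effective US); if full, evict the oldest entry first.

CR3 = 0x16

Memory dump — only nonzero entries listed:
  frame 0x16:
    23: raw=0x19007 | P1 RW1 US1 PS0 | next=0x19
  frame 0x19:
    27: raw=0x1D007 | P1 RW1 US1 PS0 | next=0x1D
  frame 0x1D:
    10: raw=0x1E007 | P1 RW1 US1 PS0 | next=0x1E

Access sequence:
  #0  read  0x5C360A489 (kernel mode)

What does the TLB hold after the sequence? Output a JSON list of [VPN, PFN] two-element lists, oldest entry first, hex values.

Per-access translation:
#0 VA=0x5C360A489 (r,kernel):
  L0 @0x16[23] → 0x19007  P=1,RW=1,US=1,PS=0
  L1 @0x19[27] → 0x1D007  P=1,RW=1,US=1,PS=0
  L2 @0x1D[10] → 0x1E007  P=1,RW=1,US=1,PS=0
  → PA=0x1E489  (3 entries read)

TLB: [["0x5C360A", "0x1E"]]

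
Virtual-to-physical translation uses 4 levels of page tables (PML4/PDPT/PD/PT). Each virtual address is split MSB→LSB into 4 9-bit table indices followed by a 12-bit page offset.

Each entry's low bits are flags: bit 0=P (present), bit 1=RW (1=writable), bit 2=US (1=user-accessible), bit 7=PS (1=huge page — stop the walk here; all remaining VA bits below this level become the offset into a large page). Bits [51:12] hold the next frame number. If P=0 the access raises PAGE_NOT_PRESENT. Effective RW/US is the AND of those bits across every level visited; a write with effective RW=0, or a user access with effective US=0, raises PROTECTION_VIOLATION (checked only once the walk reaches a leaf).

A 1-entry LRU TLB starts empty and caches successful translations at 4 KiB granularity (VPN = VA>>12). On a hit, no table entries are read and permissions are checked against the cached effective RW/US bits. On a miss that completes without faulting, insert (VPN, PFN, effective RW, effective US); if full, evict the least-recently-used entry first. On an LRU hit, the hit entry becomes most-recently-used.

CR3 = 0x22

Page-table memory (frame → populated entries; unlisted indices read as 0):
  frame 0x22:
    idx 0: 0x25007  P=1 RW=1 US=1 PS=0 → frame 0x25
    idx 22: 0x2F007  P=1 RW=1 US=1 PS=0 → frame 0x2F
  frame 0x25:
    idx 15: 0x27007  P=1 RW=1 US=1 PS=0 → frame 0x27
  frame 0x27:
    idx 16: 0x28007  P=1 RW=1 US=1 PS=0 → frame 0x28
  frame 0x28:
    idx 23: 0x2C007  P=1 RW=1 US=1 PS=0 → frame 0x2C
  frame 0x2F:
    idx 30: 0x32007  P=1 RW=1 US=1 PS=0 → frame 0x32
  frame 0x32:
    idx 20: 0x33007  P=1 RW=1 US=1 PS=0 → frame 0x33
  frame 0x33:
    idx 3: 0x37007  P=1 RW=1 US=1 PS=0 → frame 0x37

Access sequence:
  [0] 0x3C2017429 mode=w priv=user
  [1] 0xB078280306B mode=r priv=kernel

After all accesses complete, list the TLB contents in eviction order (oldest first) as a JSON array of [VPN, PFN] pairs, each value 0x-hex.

Per-access translation:
#0 VA=0x3C2017429 (w,user):
  [0] read 0x22 idx=0: raw=0x25007 flags P=1 W=1 U=1 S=0
  [1] read 0x25 idx=15: raw=0x27007 flags P=1 W=1 U=1 S=0
  [2] read 0x27 idx=16: raw=0x28007 flags P=1 W=1 U=1 S=0
  [3] read 0x28 idx=23: raw=0x2C007 flags P=1 W=1 U=1 S=0
  ✓ 0x2C429  — 4 lookups
#1 VA=0xB078280306B (r,kernel):
  [0] read 0x22 idx=22: raw=0x2F007 flags P=1 W=1 U=1 S=0
  [1] read 0x2F idx=30: raw=0x32007 flags P=1 W=1 U=1 S=0
  [2] read 0x32 idx=20: raw=0x33007 flags P=1 W=1 U=1 S=0
  [3] read 0x33 idx=3: raw=0x37007 flags P=1 W=1 U=1 S=0
  ✓ 0x3706B  — 4 lookups

TLB: [["0xB0782803", "0x37"]]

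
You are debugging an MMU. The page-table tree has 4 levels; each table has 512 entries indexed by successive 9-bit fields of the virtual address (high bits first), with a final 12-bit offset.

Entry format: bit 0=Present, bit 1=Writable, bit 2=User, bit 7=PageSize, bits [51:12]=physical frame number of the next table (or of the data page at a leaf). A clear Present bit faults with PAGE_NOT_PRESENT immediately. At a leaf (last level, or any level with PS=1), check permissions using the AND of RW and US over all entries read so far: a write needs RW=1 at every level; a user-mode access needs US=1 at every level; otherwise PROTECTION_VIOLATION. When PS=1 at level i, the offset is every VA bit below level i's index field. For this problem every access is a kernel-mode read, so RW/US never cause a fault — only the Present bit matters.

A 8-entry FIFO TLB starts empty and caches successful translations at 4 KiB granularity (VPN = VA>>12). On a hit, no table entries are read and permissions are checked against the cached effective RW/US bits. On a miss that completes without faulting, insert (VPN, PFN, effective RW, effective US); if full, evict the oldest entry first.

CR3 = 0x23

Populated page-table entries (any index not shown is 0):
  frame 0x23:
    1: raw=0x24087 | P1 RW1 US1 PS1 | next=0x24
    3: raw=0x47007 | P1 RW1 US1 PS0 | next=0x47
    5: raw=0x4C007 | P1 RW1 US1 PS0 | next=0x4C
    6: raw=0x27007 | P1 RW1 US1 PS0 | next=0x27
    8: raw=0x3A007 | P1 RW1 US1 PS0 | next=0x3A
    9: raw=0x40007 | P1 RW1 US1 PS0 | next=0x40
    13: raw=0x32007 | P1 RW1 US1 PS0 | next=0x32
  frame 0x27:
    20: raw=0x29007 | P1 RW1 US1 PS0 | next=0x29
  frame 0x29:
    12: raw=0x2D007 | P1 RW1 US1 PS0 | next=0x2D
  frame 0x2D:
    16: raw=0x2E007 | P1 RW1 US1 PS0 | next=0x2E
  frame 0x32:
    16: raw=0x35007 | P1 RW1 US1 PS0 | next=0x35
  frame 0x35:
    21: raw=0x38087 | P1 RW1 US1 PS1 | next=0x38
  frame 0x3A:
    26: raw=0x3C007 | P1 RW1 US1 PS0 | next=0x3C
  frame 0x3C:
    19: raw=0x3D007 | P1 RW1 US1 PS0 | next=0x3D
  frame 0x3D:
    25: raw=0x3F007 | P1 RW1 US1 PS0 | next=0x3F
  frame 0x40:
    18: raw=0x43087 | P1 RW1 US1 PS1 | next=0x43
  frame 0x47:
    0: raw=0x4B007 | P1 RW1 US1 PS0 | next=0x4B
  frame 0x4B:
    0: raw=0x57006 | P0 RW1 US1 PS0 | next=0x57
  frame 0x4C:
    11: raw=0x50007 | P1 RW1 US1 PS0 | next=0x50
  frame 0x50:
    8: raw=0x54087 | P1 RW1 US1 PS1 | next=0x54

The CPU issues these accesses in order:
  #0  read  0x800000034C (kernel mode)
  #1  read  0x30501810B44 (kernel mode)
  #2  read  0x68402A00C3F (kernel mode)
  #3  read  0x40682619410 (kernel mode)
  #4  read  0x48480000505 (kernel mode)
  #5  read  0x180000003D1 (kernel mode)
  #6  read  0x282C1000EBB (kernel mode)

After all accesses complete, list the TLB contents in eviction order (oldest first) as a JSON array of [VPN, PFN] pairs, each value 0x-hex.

Per-access translation:
#0 VA=0x800000034C (r,kernel):
  L0 @0x23[1] → 0x24087  P=1,RW=1,US=1,PS=1
  ✓ 0x2434C (huge @L0)  — 1 lookups
#1 VA=0x30501810B44 (r,kernel):
  L0 @0x23[6] → 0x27007  P=1,RW=1,US=1,PS=0
  L1 @0x27[20] → 0x29007  P=1,RW=1,US=1,PS=0
  L2 @0x29[12] → 0x2D007  P=1,RW=1,US=1,PS=0
  L3 @0x2D[16] → 0x2E007  P=1,RW=1,US=1,PS=0
  ✓ 0x2EB44  — 4 lookups
#2 VA=0x68402A00C3F (r,kernel):
  L0 @0x23[13] → 0x32007  P=1,RW=1,US=1,PS=0
  L1 @0x32[16] → 0x35007  P=1,RW=1,US=1,PS=0
  L2 @0x35[21] → 0x38087  P=1,RW=1,US=1,PS=1
  ✓ 0x38C3F (huge @L2)  — 3 lookups
#3 VA=0x40682619410 (r,kernel):
  L0 @0x23[8] → 0x3A007  P=1,RW=1,US=1,PS=0
  L1 @0x3A[26] → 0x3C007  P=1,RW=1,US=1,PS=0
  L2 @0x3C[19] → 0x3D007  P=1,RW=1,US=1,PS=0
  L3 @0x3D[25] → 0x3F007  P=1,RW=1,US=1,PS=0
  ✓ 0x3F410  — 4 lookups
#4 VA=0x48480000505 (r,kernel):
  L0 @0x23[9] → 0x40007  P=1,RW=1,US=1,PS=0
  L1 @0x40[18] → 0x43087  P=1,RW=1,US=1,PS=1
  ✓ 0x43505 (huge @L1)  — 2 lookups
#5 VA=0x180000003D1 (r,kernel):
  L0 @0x23[3] → 0x47007  P=1,RW=1,US=1,PS=0
  L1 @0x47[0] → 0x4B007  P=1,RW=1,US=1,PS=0
  L2 @0x4B[0] → 0x57006  P=0,RW=1,US=1,PS=0
  ⇒ fault: PAGE_NOT_PRESENT  — 3 lookups
#6 VA=0x282C1000EBB (r,kernel):
  L0 @0x23[5] → 0x4C007  P=1,RW=1,US=1,PS=0
  L1 @0x4C[11] → 0x50007  P=1,RW=1,US=1,PS=0
  L2 @0x50[8] → 0x54087  P=1,RW=1,US=1,PS=1
  ✓ 0x54EBB (huge @L2)  — 3 lookups

TLB: [["0x8000000", "0x24"], ["0x30501810", "0x2E"], ["0x68402A00", "0x38"], ["0x40682619", "0x3F"], ["0x48480000", "0x43"], ["0x282C1000", "0x54"]]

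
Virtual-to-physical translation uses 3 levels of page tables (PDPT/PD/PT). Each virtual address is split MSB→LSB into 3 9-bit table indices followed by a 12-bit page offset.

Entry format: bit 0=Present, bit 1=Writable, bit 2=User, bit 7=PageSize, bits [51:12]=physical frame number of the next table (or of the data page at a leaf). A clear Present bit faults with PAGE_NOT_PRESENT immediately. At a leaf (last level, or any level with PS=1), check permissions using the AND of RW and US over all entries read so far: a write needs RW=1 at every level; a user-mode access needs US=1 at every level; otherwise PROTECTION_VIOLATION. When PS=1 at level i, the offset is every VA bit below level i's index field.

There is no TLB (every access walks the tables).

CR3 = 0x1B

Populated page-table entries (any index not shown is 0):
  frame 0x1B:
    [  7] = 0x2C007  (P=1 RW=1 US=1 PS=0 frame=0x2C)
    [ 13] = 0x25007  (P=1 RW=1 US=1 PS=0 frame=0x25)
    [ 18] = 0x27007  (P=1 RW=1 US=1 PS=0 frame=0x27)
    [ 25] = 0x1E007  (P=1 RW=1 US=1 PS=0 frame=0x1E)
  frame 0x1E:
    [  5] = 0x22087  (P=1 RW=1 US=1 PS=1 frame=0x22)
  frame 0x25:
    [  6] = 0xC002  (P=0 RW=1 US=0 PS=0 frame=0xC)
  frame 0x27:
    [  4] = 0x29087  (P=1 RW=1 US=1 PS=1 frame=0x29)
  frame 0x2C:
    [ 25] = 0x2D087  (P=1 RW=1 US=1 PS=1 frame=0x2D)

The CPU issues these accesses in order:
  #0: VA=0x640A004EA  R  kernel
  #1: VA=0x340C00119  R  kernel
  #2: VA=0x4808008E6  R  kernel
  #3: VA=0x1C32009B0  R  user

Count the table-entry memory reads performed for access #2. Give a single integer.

Trace:
#0 VA=0x640A004EA (r,kernel):
  lvl0: tbl 0x1B, slot 25 ⇒ 0x1E007 (P1/RW1/US1/PS0)
  lvl1: tbl 0x1E, slot 5 ⇒ 0x22087 (P1/RW1/US1/PS1)
  ⇒ phys 0x224EA (huge @L1)  [2 reads]
#1 VA=0x340C00119 (r,kernel):
  lvl0: tbl 0x1B, slot 13 ⇒ 0x25007 (P1/RW1/US1/PS0)
  lvl1: tbl 0x25, slot 6 ⇒ 0xC002 (P0/RW1/US0/PS0)
  → PAGE_NOT_PRESENT  (2 entries read)
#2 VA=0x4808008E6 (r,kernel):
  lvl0: tbl 0x1B, slot 18 ⇒ 0x27007 (P1/RW1/US1/PS0)
  lvl1: tbl 0x27, slot 4 ⇒ 0x29087 (P1/RW1/US1/PS1)
  ⇒ phys 0x298E6 (huge @L1)  [2 reads]
#3 VA=0x1C32009B0 (r,user):
  lvl0: tbl 0x1B, slot 7 ⇒ 0x2C007 (P1/RW1/US1/PS0)
  lvl1: tbl 0x2C, slot 25 ⇒ 0x2D087 (P1/RW1/US1/PS1)
  ⇒ phys 0x2D9B0 (huge @L1)  [2 reads]

Entries read for #2: 2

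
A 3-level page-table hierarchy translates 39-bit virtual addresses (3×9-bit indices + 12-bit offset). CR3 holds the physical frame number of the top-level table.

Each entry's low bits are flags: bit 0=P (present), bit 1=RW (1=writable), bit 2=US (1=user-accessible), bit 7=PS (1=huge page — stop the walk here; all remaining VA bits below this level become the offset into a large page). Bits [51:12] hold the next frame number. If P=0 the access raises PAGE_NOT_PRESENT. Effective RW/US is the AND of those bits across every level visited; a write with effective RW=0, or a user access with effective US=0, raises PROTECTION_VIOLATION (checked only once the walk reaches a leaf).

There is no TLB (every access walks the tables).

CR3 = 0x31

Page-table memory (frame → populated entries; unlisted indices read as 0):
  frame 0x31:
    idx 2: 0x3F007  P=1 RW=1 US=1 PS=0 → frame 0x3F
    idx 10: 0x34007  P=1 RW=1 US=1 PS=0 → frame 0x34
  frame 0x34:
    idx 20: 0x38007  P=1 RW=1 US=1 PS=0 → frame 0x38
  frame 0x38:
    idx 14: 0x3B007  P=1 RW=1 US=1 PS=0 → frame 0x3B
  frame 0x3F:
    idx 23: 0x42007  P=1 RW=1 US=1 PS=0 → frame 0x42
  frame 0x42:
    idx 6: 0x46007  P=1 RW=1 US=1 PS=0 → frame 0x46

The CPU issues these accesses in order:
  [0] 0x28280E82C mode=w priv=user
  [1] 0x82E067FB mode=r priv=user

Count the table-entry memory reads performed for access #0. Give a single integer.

Trace:
#0 VA=0x28280E82C (w,user):
  L0: frame=0x31 idx=10 entry=0x34007 [P=1 RW=1 US=1 PS=0]
  L1: frame=0x34 idx=20 entry=0x38007 [P=1 RW=1 US=1 PS=0]
  L2: frame=0x38 idx=14 entry=0x3B007 [P=1 RW=1 US=1 PS=0]
  ⇒ phys 0x3B82C  [3 reads]
#1 VA=0x82E067FB (r,user):
  L0: frame=0x31 idx=2 entry=0x3F007 [P=1 RW=1 US=1 PS=0]
  L1: frame=0x3F idx=23 entry=0x42007 [P=1 RW=1 US=1 PS=0]
  L2: frame=0x42 idx=6 entry=0x46007 [P=1 RW=1 US=1 PS=0]
  ⇒ phys 0x467FB  [3 reads]

Entries read for #0: 3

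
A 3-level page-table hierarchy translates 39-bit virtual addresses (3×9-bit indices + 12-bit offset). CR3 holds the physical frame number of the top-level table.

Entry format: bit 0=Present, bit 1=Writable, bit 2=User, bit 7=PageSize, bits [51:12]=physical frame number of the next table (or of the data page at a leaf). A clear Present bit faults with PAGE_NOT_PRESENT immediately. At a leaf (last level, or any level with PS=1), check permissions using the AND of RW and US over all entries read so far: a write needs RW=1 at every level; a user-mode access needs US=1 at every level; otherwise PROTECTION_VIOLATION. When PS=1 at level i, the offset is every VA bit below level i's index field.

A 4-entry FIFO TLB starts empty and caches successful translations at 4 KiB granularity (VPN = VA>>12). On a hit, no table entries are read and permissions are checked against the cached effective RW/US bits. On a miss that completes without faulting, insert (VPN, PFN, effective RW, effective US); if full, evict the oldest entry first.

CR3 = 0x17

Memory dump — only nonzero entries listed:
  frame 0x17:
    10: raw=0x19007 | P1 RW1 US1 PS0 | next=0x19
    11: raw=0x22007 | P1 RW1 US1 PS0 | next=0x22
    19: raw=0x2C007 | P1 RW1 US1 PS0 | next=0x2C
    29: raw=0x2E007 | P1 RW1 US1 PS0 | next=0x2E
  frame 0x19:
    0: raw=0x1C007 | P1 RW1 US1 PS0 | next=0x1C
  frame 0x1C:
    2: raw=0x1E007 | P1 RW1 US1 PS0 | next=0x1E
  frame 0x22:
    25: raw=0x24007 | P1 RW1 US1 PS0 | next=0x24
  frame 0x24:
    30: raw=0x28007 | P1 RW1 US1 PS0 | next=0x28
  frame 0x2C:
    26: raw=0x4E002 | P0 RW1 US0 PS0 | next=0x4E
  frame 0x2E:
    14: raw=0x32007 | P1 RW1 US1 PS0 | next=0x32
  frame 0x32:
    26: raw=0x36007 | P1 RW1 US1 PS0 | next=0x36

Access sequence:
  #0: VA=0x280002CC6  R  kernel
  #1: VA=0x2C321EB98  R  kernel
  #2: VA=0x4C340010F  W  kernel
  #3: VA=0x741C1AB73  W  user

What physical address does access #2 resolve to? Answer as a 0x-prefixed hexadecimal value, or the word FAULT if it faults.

Trace:
#0 VA=0x280002CC6 (r,kernel):
  L0 @0x17[10] → 0x19007  P=1,RW=1,US=1,PS=0
  L1 @0x19[0] → 0x1C007  P=1,RW=1,US=1,PS=0
  L2 @0x1C[2] → 0x1E007  P=1,RW=1,US=1,PS=0
  ✓ 0x1ECC6  — 3 lookups
#1 VA=0x2C321EB98 (r,kernel):
  L0 @0x17[11] → 0x22007  P=1,RW=1,US=1,PS=0
  L1 @0x22[25] → 0x24007  P=1,RW=1,US=1,PS=0
  L2 @0x24[30] → 0x28007  P=1,RW=1,US=1,PS=0
  ✓ 0x28B98  — 3 lookups
#2 VA=0x4C340010F (w,kernel):
  L0 @0x17[19] → 0x2C007  P=1,RW=1,US=1,PS=0
  L1 @0x2C[26] → 0x4E002  P=0,RW=1,US=0,PS=0
  → PAGE_NOT_PRESENT  (2 entries read)
#3 VA=0x741C1AB73 (w,user):
  L0 @0x17[29] → 0x2E007  P=1,RW=1,US=1,PS=0
  L1 @0x2E[14] → 0x32007  P=1,RW=1,US=1,PS=0
  L2 @0x32[26] → 0x36007  P=1,RW=1,US=1,PS=0
  ✓ 0x36B73  — 3 lookups

Access #2 PA: FAULT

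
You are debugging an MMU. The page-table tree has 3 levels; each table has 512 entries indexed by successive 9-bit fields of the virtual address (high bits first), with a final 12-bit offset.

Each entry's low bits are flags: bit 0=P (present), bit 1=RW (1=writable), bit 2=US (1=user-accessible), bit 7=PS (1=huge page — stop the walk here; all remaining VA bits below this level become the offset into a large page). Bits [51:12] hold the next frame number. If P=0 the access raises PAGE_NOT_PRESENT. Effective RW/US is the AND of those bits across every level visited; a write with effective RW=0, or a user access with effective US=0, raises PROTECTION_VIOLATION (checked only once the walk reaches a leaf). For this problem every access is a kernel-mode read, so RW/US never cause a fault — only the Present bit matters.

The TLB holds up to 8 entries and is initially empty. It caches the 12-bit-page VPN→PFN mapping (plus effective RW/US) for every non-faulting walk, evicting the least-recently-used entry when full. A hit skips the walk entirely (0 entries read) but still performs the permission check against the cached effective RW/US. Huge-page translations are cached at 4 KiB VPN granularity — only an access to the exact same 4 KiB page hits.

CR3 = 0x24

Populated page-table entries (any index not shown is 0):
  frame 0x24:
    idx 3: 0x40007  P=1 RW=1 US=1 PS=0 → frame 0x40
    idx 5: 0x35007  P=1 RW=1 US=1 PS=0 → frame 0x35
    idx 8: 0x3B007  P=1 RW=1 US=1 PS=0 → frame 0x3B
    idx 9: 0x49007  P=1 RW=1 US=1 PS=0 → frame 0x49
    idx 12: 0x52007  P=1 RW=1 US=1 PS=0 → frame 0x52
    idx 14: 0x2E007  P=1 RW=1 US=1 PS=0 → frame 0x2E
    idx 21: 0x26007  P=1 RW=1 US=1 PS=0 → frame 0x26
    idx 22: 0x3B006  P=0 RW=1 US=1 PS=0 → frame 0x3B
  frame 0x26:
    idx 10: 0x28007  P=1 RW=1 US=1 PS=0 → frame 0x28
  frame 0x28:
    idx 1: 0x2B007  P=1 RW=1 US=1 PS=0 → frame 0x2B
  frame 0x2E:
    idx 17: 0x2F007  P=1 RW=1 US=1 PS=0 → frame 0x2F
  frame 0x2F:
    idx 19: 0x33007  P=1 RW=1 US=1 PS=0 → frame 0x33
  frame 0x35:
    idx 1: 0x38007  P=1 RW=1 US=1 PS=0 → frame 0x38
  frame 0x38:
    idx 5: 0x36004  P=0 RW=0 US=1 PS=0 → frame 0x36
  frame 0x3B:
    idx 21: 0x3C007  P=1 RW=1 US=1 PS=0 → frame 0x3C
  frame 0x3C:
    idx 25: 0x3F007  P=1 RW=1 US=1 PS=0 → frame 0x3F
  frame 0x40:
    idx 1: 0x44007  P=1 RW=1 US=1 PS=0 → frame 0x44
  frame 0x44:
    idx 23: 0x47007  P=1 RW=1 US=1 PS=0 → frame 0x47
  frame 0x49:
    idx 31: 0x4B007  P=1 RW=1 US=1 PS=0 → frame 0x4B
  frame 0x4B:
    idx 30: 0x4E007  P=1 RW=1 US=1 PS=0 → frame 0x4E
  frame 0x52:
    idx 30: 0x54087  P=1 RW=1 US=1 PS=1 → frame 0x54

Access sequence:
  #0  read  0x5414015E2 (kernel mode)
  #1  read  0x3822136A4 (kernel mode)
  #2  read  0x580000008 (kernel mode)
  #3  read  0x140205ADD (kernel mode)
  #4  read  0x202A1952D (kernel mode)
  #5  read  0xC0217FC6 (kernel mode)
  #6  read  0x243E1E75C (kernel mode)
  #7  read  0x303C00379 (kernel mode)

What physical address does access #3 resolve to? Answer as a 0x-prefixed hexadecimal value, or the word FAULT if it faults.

Trace:
#0 VA=0x5414015E2 (r,kernel):
  [0] read 0x24 idx=21: raw=0x26007 flags P=1 W=1 U=1 S=0
  [1] read 0x26 idx=10: raw=0x28007 flags P=1 W=1 U=1 S=0
  [2] read 0x28 idx=1: raw=0x2B007 flags P=1 W=1 U=1 S=0
  ✓ 0x2B5E2  — 3 lookups
#1 VA=0x3822136A4 (r,kernel):
  [0] read 0x24 idx=14: raw=0x2E007 flags P=1 W=1 U=1 S=0
  [1] read 0x2E idx=17: raw=0x2F007 flags P=1 W=1 U=1 S=0
  [2] read 0x2F idx=19: raw=0x33007 flags P=1 W=1 U=1 S=0
  ✓ 0x336A4  — 3 lookups
#2 VA=0x580000008 (r,kernel):
  [0] read 0x24 idx=22: raw=0x3B006 flags P=0 W=1 U=1 S=0
  ⇒ fault: PAGE_NOT_PRESENT  — 1 lookups
#3 VA=0x140205ADD (r,kernel):
  [0] read 0x24 idx=5: raw=0x35007 flags P=1 W=1 U=1 S=0
  [1] read 0x35 idx=1: raw=0x38007 flags P=1 W=1 U=1 S=0
  [2] read 0x38 idx=5: raw=0x36004 flags P=0 W=0 U=1 S=0
  ⇒ fault: PAGE_NOT_PRESENT  — 3 lookups
#4 VA=0x202A1952D (r,kernel):
  [0] read 0x24 idx=8: raw=0x3B007 flags P=1 W=1 U=1 S=0
  [1] read 0x3B idx=21: raw=0x3C007 flags P=1 W=1 U=1 S=0
  [2] read 0x3C idx=25: raw=0x3F007 flags P=1 W=1 U=1 S=0
  ✓ 0x3F52D  — 3 lookups
#5 VA=0xC0217FC6 (r,kernel):
  [0] read 0x24 idx=3: raw=0x40007 flags P=1 W=1 U=1 S=0
  [1] read 0x40 idx=1: raw=0x44007 flags P=1 W=1 U=1 S=0
  [2] read 0x44 idx=23: raw=0x47007 flags P=1 W=1 U=1 S=0
  ✓ 0x47FC6  — 3 lookups
#6 VA=0x243E1E75C (r,kernel):
  [0] read 0x24 idx=9: raw=0x49007 flags P=1 W=1 U=1 S=0
  [1] read 0x49 idx=31: raw=0x4B007 flags P=1 W=1 U=1 S=0
  [2] read 0x4B idx=30: raw=0x4E007 flags P=1 W=1 U=1 S=0
  ✓ 0x4E75C  — 3 lookups
#7 VA=0x303C00379 (r,kernel):
  [0] read 0x24 idx=12: raw=0x52007 flags P=1 W=1 U=1 S=0
  [1] read 0x52 idx=30: raw=0x54087 flags P=1 W=1 U=1 S=1
  ✓ 0x54379 (huge @L1)  — 2 lookups

Access #3 PA: FAULT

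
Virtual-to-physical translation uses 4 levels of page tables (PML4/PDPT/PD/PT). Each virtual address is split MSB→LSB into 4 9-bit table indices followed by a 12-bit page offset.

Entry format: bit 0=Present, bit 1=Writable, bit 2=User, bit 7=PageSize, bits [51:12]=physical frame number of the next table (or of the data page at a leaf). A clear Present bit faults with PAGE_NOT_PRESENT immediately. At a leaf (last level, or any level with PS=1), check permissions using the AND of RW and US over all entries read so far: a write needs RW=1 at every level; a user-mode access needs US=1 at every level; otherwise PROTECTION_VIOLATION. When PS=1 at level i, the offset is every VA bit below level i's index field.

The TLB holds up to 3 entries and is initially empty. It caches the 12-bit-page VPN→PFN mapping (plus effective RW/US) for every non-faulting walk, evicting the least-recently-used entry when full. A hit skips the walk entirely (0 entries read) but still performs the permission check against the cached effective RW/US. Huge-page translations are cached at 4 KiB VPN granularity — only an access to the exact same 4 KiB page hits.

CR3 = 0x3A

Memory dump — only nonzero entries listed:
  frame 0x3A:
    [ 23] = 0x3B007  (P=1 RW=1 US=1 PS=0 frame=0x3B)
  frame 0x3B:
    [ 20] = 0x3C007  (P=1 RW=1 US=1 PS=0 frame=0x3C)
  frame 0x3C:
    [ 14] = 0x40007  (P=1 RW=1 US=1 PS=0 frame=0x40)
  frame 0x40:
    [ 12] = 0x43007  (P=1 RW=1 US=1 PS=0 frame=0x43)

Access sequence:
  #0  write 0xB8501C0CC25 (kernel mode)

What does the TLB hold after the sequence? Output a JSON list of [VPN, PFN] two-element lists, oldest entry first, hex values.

Per-access translation:
#0 VA=0xB8501C0CC25 (w,kernel):
  L0 @0x3A[23] → 0x3B007  P=1,RW=1,US=1,PS=0
  L1 @0x3B[20] → 0x3C007  P=1,RW=1,US=1,PS=0
  L2 @0x3C[14] → 0x40007  P=1,RW=1,US=1,PS=0
  L3 @0x40[12] → 0x43007  P=1,RW=1,US=1,PS=0
  ✓ 0x43C25  — 4 lookups

TLB: [["0xB8501C0C", "0x43"]]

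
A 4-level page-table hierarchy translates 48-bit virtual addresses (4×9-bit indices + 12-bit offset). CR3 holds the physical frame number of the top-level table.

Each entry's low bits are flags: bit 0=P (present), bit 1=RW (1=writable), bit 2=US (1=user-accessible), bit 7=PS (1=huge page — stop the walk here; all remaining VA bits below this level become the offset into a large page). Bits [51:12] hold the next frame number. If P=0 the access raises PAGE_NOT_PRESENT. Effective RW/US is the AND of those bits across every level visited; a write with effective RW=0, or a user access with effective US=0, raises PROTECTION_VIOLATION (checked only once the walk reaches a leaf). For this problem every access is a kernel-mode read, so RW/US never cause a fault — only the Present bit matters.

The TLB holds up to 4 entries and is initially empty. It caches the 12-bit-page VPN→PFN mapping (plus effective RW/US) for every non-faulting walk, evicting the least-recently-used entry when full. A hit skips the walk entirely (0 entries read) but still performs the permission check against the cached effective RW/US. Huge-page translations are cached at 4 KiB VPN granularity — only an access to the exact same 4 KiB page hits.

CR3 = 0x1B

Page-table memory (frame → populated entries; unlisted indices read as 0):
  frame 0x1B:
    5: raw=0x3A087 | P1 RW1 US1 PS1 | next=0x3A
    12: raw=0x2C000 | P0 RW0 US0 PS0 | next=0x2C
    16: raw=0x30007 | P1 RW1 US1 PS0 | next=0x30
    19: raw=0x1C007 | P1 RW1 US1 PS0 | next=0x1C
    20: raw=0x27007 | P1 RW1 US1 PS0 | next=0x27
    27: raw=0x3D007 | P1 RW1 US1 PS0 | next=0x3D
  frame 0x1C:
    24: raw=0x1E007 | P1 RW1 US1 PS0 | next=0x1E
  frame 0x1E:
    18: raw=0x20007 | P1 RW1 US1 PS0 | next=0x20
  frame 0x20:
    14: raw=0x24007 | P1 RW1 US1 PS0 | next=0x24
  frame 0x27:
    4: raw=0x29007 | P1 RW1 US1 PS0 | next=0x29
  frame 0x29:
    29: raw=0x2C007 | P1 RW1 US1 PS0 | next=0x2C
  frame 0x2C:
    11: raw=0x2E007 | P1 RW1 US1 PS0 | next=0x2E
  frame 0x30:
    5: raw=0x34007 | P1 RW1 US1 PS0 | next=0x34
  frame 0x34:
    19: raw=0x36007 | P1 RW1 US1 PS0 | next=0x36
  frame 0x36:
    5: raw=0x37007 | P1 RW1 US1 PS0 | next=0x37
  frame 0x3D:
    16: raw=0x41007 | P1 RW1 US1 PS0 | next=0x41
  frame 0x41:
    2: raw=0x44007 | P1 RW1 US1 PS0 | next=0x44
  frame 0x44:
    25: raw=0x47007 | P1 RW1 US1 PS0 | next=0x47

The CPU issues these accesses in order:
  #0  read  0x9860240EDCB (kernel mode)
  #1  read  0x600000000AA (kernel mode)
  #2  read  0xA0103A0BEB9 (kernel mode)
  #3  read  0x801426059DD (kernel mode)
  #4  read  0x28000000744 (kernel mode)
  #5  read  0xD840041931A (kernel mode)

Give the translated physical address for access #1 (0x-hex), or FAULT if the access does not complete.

Per-access translation:
#0 VA=0x9860240EDCB (r,kernel):
  lvl0: tbl 0x1B, slot 19 ⇒ 0x1C007 (P1/RW1/US1/PS0)
  lvl1: tbl 0x1C, slot 24 ⇒ 0x1E007 (P1/RW1/US1/PS0)
  lvl2: tbl 0x1E, slot 18 ⇒ 0x20007 (P1/RW1/US1/PS0)
  lvl3: tbl 0x20, slot 14 ⇒ 0x24007 (P1/RW1/US1/PS0)
  ✓ 0x24DCB  — 4 lookups
#1 VA=0x600000000AA (r,kernel):
  lvl0: tbl 0x1B, slot 12 ⇒ 0x2C000 (P0/RW0/US0/PS0)
  ✗ PAGE_NOT_PRESENT  [1 reads]
#2 VA=0xA0103A0BEB9 (r,kernel):
  lvl0: tbl 0x1B, slot 20 ⇒ 0x27007 (P1/RW1/US1/PS0)
  lvl1: tbl 0x27, slot 4 ⇒ 0x29007 (P1/RW1/US1/PS0)
  lvl2: tbl 0x29, slot 29 ⇒ 0x2C007 (P1/RW1/US1/PS0)
  lvl3: tbl 0x2C, slot 11 ⇒ 0x2E007 (P1/RW1/US1/PS0)
  ✓ 0x2EEB9  — 4 lookups
#3 VA=0x801426059DD (r,kernel):
  lvl0: tbl 0x1B, slot 16 ⇒ 0x30007 (P1/RW1/US1/PS0)
  lvl1: tbl 0x30, slot 5 ⇒ 0x34007 (P1/RW1/US1/PS0)
  lvl2: tbl 0x34, slot 19 ⇒ 0x36007 (P1/RW1/US1/PS0)
  lvl3: tbl 0x36, slot 5 ⇒ 0x37007 (P1/RW1/US1/PS0)
  ✓ 0x379DD  — 4 lookups
#4 VA=0x28000000744 (r,kernel):
  lvl0: tbl 0x1B, slot 5 ⇒ 0x3A087 (P1/RW1/US1/PS1)
  ✓ 0x3A744 (huge @L0)  — 1 lookups
#5 VA=0xD840041931A (r,kernel):
  lvl0: tbl 0x1B, slot 27 ⇒ 0x3D007 (P1/RW1/US1/PS0)
  lvl1: tbl 0x3D, slot 16 ⇒ 0x41007 (P1/RW1/US1/PS0)
  lvl2: tbl 0x41, slot 2 ⇒ 0x44007 (P1/RW1/US1/PS0)
  lvl3: tbl 0x44, slot 25 ⇒ 0x47007 (P1/RW1/US1/PS0)
  ✓ 0x4731A  — 4 lookups

Access #1 PA: FAULT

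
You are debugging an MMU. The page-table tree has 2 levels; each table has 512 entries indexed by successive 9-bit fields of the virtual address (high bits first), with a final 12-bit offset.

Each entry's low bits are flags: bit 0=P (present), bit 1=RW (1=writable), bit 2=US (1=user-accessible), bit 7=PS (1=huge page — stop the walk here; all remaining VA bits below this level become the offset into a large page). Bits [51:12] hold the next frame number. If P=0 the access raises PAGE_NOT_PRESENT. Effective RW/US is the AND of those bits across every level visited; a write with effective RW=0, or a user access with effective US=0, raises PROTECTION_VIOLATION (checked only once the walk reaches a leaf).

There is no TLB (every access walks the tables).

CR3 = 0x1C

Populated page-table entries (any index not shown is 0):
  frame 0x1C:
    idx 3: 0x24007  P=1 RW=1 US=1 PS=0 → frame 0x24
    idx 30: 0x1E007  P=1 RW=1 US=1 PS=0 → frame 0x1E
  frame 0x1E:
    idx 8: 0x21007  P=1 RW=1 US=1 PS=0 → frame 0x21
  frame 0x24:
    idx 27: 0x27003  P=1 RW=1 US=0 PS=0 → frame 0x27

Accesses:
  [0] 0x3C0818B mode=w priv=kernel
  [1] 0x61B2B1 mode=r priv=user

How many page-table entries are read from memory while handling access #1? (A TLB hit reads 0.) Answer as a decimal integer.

Trace:
#0 VA=0x3C0818B (w,kernel):
  [0] read 0x1C idx=30: raw=0x1E007 flags P=1 W=1 U=1 S=0
  [1] read 0x1E idx=8: raw=0x21007 flags P=1 W=1 U=1 S=0
  ⇒ phys 0x2118B  [2 reads]
#1 VA=0x61B2B1 (r,user):
  [0] read 0x1C idx=3: raw=0x24007 flags P=1 W=1 U=1 S=0
  [1] read 0x24 idx=27: raw=0x27003 flags P=1 W=1 U=0 S=0
  ✗ PROTECTION_VIOLATION  [2 reads]

Entries read for #1: 2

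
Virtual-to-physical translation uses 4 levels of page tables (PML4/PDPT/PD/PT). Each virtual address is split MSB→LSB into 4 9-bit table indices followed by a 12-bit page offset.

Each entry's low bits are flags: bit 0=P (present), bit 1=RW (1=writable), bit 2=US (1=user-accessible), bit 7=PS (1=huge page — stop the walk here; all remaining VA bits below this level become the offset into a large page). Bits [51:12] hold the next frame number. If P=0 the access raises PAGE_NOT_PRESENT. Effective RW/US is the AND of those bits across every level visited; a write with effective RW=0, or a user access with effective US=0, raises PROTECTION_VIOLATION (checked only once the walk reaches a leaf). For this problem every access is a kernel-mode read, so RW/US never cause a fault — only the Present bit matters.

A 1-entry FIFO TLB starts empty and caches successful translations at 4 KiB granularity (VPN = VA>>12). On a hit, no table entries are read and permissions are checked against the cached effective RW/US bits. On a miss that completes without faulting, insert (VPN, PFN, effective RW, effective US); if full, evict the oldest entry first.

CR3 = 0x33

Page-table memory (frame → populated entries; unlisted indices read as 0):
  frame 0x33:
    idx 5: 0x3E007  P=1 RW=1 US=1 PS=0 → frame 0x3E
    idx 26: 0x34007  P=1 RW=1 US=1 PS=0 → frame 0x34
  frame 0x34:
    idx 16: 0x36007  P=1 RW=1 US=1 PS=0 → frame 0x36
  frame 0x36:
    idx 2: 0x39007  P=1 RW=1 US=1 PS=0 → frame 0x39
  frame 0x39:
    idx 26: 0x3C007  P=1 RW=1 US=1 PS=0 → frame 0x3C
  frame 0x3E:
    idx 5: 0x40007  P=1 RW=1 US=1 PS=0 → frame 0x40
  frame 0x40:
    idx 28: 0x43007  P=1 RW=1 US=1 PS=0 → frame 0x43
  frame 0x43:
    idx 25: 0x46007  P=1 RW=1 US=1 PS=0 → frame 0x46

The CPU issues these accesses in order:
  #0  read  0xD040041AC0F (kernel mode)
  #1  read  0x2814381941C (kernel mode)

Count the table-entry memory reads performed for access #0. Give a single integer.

Walk each access:
#0 VA=0xD040041AC0F (r,kernel):
  L0 @0x33[26] → 0x34007  P=1,RW=1,US=1,PS=0
  L1 @0x34[16] → 0x36007  P=1,RW=1,US=1,PS=0
  L2 @0x36[2] → 0x39007  P=1,RW=1,US=1,PS=0
  L3 @0x39[26] → 0x3C007  P=1,RW=1,US=1,PS=0
  ⇒ phys 0x3CC0F  [4 reads]
#1 VA=0x2814381941C (r,kernel):
  L0 @0x33[5] → 0x3E007  P=1,RW=1,US=1,PS=0
  L1 @0x3E[5] → 0x40007  P=1,RW=1,US=1,PS=0
  L2 @0x40[28] → 0x43007  P=1,RW=1,US=1,PS=0
  L3 @0x43[25] → 0x46007  P=1,RW=1,US=1,PS=0
  ⇒ phys 0x4641C  [4 reads]

Entries read for #0: 4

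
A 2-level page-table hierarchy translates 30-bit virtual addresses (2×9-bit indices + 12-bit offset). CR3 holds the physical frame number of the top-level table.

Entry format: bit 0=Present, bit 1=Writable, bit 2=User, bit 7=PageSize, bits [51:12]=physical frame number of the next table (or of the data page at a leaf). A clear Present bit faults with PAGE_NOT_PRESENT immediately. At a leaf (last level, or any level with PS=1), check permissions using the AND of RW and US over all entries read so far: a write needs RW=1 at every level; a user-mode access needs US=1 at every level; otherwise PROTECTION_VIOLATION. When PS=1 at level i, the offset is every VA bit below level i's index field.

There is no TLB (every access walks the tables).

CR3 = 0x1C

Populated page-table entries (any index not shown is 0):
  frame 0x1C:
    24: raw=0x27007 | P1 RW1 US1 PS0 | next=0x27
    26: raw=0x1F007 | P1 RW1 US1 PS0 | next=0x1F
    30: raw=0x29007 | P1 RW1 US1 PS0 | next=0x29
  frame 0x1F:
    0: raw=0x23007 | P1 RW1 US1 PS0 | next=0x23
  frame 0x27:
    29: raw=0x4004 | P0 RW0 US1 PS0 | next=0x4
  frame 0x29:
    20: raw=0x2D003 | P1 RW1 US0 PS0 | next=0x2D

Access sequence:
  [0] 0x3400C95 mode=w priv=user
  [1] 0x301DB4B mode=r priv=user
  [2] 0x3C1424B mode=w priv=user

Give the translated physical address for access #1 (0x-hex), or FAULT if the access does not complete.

Per-access translation:
#0 VA=0x3400C95 (w,user):
  [0] read 0x1C idx=26: raw=0x1F007 flags P=1 W=1 U=1 S=0
  [1] read 0x1F idx=0: raw=0x23007 flags P=1 W=1 U=1 S=0
  → PA=0x23C95  (2 entries read)
#1 VA=0x301DB4B (r,user):
  [0] read 0x1C idx=24: raw=0x27007 flags P=1 W=1 U=1 S=0
  [1] read 0x27 idx=29: raw=0x4004 flags P=0 W=0 U=1 S=0
  → PAGE_NOT_PRESENT  (2 entries read)
#2 VA=0x3C1424B (w,user):
  [0] read 0x1C idx=30: raw=0x29007 flags P=1 W=1 U=1 S=0
  [1] read 0x29 idx=20: raw=0x2D003 flags P=1 W=1 U=0 S=0
  → PROTECTION_VIOLATION  (2 entries read)

Access #1 PA: FAULT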